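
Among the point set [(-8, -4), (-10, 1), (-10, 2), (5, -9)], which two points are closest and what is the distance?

Computing all pairwise distances among 4 points:

d((-8, -4), (-10, 1)) = 5.3852
d((-8, -4), (-10, 2)) = 6.3246
d((-8, -4), (5, -9)) = 13.9284
d((-10, 1), (-10, 2)) = 1.0 <-- minimum
d((-10, 1), (5, -9)) = 18.0278
d((-10, 2), (5, -9)) = 18.6011

Closest pair: (-10, 1) and (-10, 2) with distance 1.0

The closest pair is (-10, 1) and (-10, 2) with Euclidean distance 1.0. For 4 points, brute-force pairwise comparison is shown above. For large n, the divide-and-conquer algorithm (sort by x, recurse on halves, check the dividing strip) achieves O(n log n).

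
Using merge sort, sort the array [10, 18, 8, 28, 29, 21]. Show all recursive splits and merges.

Merge sort trace:

Split: [10, 18, 8, 28, 29, 21] -> [10, 18, 8] and [28, 29, 21]
  Split: [10, 18, 8] -> [10] and [18, 8]
    Split: [18, 8] -> [18] and [8]
    Merge: [18] + [8] -> [8, 18]
  Merge: [10] + [8, 18] -> [8, 10, 18]
  Split: [28, 29, 21] -> [28] and [29, 21]
    Split: [29, 21] -> [29] and [21]
    Merge: [29] + [21] -> [21, 29]
  Merge: [28] + [21, 29] -> [21, 28, 29]
Merge: [8, 10, 18] + [21, 28, 29] -> [8, 10, 18, 21, 28, 29]

Final sorted array: [8, 10, 18, 21, 28, 29]

The merge sort proceeds by recursively splitting the array and merging sorted halves.
After all merges, the sorted array is [8, 10, 18, 21, 28, 29].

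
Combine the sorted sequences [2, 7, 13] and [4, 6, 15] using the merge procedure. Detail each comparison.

Merging process:

Compare 2 vs 4: take 2 from left. Merged: [2]
Compare 7 vs 4: take 4 from right. Merged: [2, 4]
Compare 7 vs 6: take 6 from right. Merged: [2, 4, 6]
Compare 7 vs 15: take 7 from left. Merged: [2, 4, 6, 7]
Compare 13 vs 15: take 13 from left. Merged: [2, 4, 6, 7, 13]
Append remaining from right: [15]. Merged: [2, 4, 6, 7, 13, 15]

Final merged array: [2, 4, 6, 7, 13, 15]
Total comparisons: 5

The merged array is [2, 4, 6, 7, 13, 15], requiring 5 comparisons. The merge step runs in O(n) time where n is the total number of elements.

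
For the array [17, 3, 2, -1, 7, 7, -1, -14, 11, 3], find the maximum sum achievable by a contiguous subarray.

Using Kadane's algorithm on [17, 3, 2, -1, 7, 7, -1, -14, 11, 3]:

Scanning through the array:
Position 1 (value 3): max_ending_here = 20, max_so_far = 20
Position 2 (value 2): max_ending_here = 22, max_so_far = 22
Position 3 (value -1): max_ending_here = 21, max_so_far = 22
Position 4 (value 7): max_ending_here = 28, max_so_far = 28
Position 5 (value 7): max_ending_here = 35, max_so_far = 35
Position 6 (value -1): max_ending_here = 34, max_so_far = 35
Position 7 (value -14): max_ending_here = 20, max_so_far = 35
Position 8 (value 11): max_ending_here = 31, max_so_far = 35
Position 9 (value 3): max_ending_here = 34, max_so_far = 35

Maximum subarray: [17, 3, 2, -1, 7, 7]
Maximum sum: 35

The maximum subarray is [17, 3, 2, -1, 7, 7] with sum 35. This subarray runs from index 0 to index 5.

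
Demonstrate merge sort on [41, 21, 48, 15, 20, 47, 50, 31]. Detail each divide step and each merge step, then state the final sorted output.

Merge sort trace:

Split: [41, 21, 48, 15, 20, 47, 50, 31] -> [41, 21, 48, 15] and [20, 47, 50, 31]
  Split: [41, 21, 48, 15] -> [41, 21] and [48, 15]
    Split: [41, 21] -> [41] and [21]
    Merge: [41] + [21] -> [21, 41]
    Split: [48, 15] -> [48] and [15]
    Merge: [48] + [15] -> [15, 48]
  Merge: [21, 41] + [15, 48] -> [15, 21, 41, 48]
  Split: [20, 47, 50, 31] -> [20, 47] and [50, 31]
    Split: [20, 47] -> [20] and [47]
    Merge: [20] + [47] -> [20, 47]
    Split: [50, 31] -> [50] and [31]
    Merge: [50] + [31] -> [31, 50]
  Merge: [20, 47] + [31, 50] -> [20, 31, 47, 50]
Merge: [15, 21, 41, 48] + [20, 31, 47, 50] -> [15, 20, 21, 31, 41, 47, 48, 50]

Final sorted array: [15, 20, 21, 31, 41, 47, 48, 50]

The merge sort proceeds by recursively splitting the array and merging sorted halves.
After all merges, the sorted array is [15, 20, 21, 31, 41, 47, 48, 50].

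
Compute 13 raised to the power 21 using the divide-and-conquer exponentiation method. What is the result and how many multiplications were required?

Computing 13^21 by squaring (build up from 13^1; each line after the first costs one multiplication):

13^1 = 13
13^2 = (13^1)^2 = 13^2 = 169
13^4 = (13^2)^2 = 169^2 = 28561
13^5 = 13 * 13^4 = 13 * 28561 = 371293
13^10 = (13^5)^2 = 371293^2 = 137858491849
13^20 = (13^10)^2 = 137858491849^2 = 19004963774880799438801
13^21 = 13 * 13^20 = 13 * 19004963774880799438801 = 247064529073450392704413

Result: 247064529073450392704413
Multiplications needed: 6 (6 lines after 13^1)

13^21 = 247064529073450392704413. Using exponentiation by squaring, this requires 6 multiplications. The key idea: if the exponent is even, square the half-power; if odd, multiply by the base once.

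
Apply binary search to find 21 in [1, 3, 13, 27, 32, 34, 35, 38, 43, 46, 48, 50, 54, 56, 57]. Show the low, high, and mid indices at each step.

Binary search for 21 in [1, 3, 13, 27, 32, 34, 35, 38, 43, 46, 48, 50, 54, 56, 57]:

lo=0, hi=14, mid=7, arr[mid]=38 -> 38 > 21, search left half
lo=0, hi=6, mid=3, arr[mid]=27 -> 27 > 21, search left half
lo=0, hi=2, mid=1, arr[mid]=3 -> 3 < 21, search right half
lo=2, hi=2, mid=2, arr[mid]=13 -> 13 < 21, search right half
lo=3 > hi=2, target 21 not found

Binary search determines that 21 is not in the array after 4 comparisons. The search space was exhausted without finding the target.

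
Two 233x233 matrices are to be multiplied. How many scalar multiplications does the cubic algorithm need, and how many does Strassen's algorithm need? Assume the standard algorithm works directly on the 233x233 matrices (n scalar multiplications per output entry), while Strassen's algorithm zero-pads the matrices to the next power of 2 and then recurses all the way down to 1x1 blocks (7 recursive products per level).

Matrix multiplication for 233x233 matrices:

Strassen's algorithm requires power-of-2 dimensions. Pad 233x233 to 256x256 (next power of 2).

Standard algorithm: 233^3 = 12649337 multiplications
Strassen's algorithm: 7^(log2(256)) = 7^8 = 5764801 multiplications
Savings: 12649337 - 5764801 = 6884536 multiplications

Standard: 12649337 multiplications (233^3). Strassen: 5764801 multiplications (7^8, after padding to 256x256). Strassen reduces 8 recursive multiplications to 7 at each level.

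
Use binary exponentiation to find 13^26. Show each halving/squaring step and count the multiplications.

Computing 13^26 by squaring (build up from 13^1; each line after the first costs one multiplication):

13^1 = 13
13^2 = (13^1)^2 = 13^2 = 169
13^3 = 13 * 13^2 = 13 * 169 = 2197
13^6 = (13^3)^2 = 2197^2 = 4826809
13^12 = (13^6)^2 = 4826809^2 = 23298085122481
13^13 = 13 * 13^12 = 13 * 23298085122481 = 302875106592253
13^26 = (13^13)^2 = 302875106592253^2 = 91733330193268616658399616009

Result: 91733330193268616658399616009
Multiplications needed: 6 (6 lines after 13^1)

13^26 = 91733330193268616658399616009. Using exponentiation by squaring, this requires 6 multiplications. The key idea: if the exponent is even, square the half-power; if odd, multiply by the base once.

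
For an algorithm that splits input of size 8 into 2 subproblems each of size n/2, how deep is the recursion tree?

For divide and conquer with division factor 2:

Problem sizes at each level:
Level 0: 8
Level 1: 4
Level 2: 2
Level 3: 1

The root is level 0 and the size-1 base case is level 3 (the tree spans levels 0 through 3, i.e. 4 levels counting the root), so the depth is the number of divisions: log_2(8) = 3

The recursion tree depth is log_2(8) = 3. At each level, the problem size is divided by 2, so it takes 3 divisions to reduce to a base case of size 1. The algorithm makes 2 recursive calls at each level.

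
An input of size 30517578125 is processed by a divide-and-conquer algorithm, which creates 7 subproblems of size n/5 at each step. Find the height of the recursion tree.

For divide and conquer with division factor 5:

Problem sizes at each level:
Level 0: 30517578125
Level 1: 6103515625
Level 2: 1220703125
Level 3: 244140625
Level 4: 48828125
Level 5: 9765625
Level 6: 1953125
Level 7: 390625
Level 8: 78125
Level 9: 15625
Level 10: 3125
Level 11: 625
Level 12: 125
Level 13: 25
Level 14: 5
Level 15: 1

The root is level 0 and the size-1 base case is level 15 (the tree spans levels 0 through 15, i.e. 16 levels counting the root), so the depth is the number of divisions: log_5(30517578125) = 15

The recursion tree depth is log_5(30517578125) = 15. At each level, the problem size is divided by 5, so it takes 15 divisions to reduce to a base case of size 1. The algorithm makes 7 recursive calls at each level.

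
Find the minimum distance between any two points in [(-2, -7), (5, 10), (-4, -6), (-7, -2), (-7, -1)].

Computing all pairwise distances among 5 points:

d((-2, -7), (5, 10)) = 18.3848
d((-2, -7), (-4, -6)) = 2.2361
d((-2, -7), (-7, -2)) = 7.0711
d((-2, -7), (-7, -1)) = 7.8102
d((5, 10), (-4, -6)) = 18.3576
d((5, 10), (-7, -2)) = 16.9706
d((5, 10), (-7, -1)) = 16.2788
d((-4, -6), (-7, -2)) = 5.0
d((-4, -6), (-7, -1)) = 5.831
d((-7, -2), (-7, -1)) = 1.0 <-- minimum

Closest pair: (-7, -2) and (-7, -1) with distance 1.0

The closest pair is (-7, -2) and (-7, -1) with Euclidean distance 1.0. For 5 points, brute-force pairwise comparison is shown above. For large n, the divide-and-conquer algorithm (sort by x, recurse on halves, check the dividing strip) achieves O(n log n).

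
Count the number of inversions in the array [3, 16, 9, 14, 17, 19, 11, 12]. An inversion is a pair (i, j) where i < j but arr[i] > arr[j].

Finding inversions in [3, 16, 9, 14, 17, 19, 11, 12]:

(1, 2): arr[1]=16 > arr[2]=9
(1, 3): arr[1]=16 > arr[3]=14
(1, 6): arr[1]=16 > arr[6]=11
(1, 7): arr[1]=16 > arr[7]=12
(3, 6): arr[3]=14 > arr[6]=11
(3, 7): arr[3]=14 > arr[7]=12
(4, 6): arr[4]=17 > arr[6]=11
(4, 7): arr[4]=17 > arr[7]=12
(5, 6): arr[5]=19 > arr[6]=11
(5, 7): arr[5]=19 > arr[7]=12

Total inversions: 10

The array has 10 inversion(s): (1,2), (1,3), (1,6), (1,7), (3,6), (3,7), (4,6), (4,7), (5,6), (5,7). Each pair (i,j) satisfies i < j and arr[i] > arr[j].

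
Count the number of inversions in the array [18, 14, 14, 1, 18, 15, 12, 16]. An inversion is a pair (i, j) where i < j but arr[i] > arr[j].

Finding inversions in [18, 14, 14, 1, 18, 15, 12, 16]:

(0, 1): arr[0]=18 > arr[1]=14
(0, 2): arr[0]=18 > arr[2]=14
(0, 3): arr[0]=18 > arr[3]=1
(0, 5): arr[0]=18 > arr[5]=15
(0, 6): arr[0]=18 > arr[6]=12
(0, 7): arr[0]=18 > arr[7]=16
(1, 3): arr[1]=14 > arr[3]=1
(1, 6): arr[1]=14 > arr[6]=12
(2, 3): arr[2]=14 > arr[3]=1
(2, 6): arr[2]=14 > arr[6]=12
(4, 5): arr[4]=18 > arr[5]=15
(4, 6): arr[4]=18 > arr[6]=12
(4, 7): arr[4]=18 > arr[7]=16
(5, 6): arr[5]=15 > arr[6]=12

Total inversions: 14

The array has 14 inversion(s): (0,1), (0,2), (0,3), (0,5), (0,6), (0,7), (1,3), (1,6), (2,3), (2,6), (4,5), (4,6), (4,7), (5,6). Each pair (i,j) satisfies i < j and arr[i] > arr[j].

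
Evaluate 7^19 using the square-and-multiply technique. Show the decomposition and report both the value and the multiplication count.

Computing 7^19 by squaring (build up from 7^1; each line after the first costs one multiplication):

7^1 = 7
7^2 = (7^1)^2 = 7^2 = 49
7^4 = (7^2)^2 = 49^2 = 2401
7^8 = (7^4)^2 = 2401^2 = 5764801
7^9 = 7 * 7^8 = 7 * 5764801 = 40353607
7^18 = (7^9)^2 = 40353607^2 = 1628413597910449
7^19 = 7 * 7^18 = 7 * 1628413597910449 = 11398895185373143

Result: 11398895185373143
Multiplications needed: 6 (6 lines after 7^1)

7^19 = 11398895185373143. Using exponentiation by squaring, this requires 6 multiplications. The key idea: if the exponent is even, square the half-power; if odd, multiply by the base once.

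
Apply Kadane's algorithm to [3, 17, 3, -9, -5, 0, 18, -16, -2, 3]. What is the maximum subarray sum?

Using Kadane's algorithm on [3, 17, 3, -9, -5, 0, 18, -16, -2, 3]:

Scanning through the array:
Position 1 (value 17): max_ending_here = 20, max_so_far = 20
Position 2 (value 3): max_ending_here = 23, max_so_far = 23
Position 3 (value -9): max_ending_here = 14, max_so_far = 23
Position 4 (value -5): max_ending_here = 9, max_so_far = 23
Position 5 (value 0): max_ending_here = 9, max_so_far = 23
Position 6 (value 18): max_ending_here = 27, max_so_far = 27
Position 7 (value -16): max_ending_here = 11, max_so_far = 27
Position 8 (value -2): max_ending_here = 9, max_so_far = 27
Position 9 (value 3): max_ending_here = 12, max_so_far = 27

Maximum subarray: [3, 17, 3, -9, -5, 0, 18]
Maximum sum: 27

The maximum subarray is [3, 17, 3, -9, -5, 0, 18] with sum 27. This subarray runs from index 0 to index 6.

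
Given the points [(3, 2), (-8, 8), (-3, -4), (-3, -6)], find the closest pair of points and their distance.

Computing all pairwise distances among 4 points:

d((3, 2), (-8, 8)) = 12.53
d((3, 2), (-3, -4)) = 8.4853
d((3, 2), (-3, -6)) = 10.0
d((-8, 8), (-3, -4)) = 13.0
d((-8, 8), (-3, -6)) = 14.8661
d((-3, -4), (-3, -6)) = 2.0 <-- minimum

Closest pair: (-3, -4) and (-3, -6) with distance 2.0

The closest pair is (-3, -4) and (-3, -6) with Euclidean distance 2.0. For 4 points, brute-force pairwise comparison is shown above. For large n, the divide-and-conquer algorithm (sort by x, recurse on halves, check the dividing strip) achieves O(n log n).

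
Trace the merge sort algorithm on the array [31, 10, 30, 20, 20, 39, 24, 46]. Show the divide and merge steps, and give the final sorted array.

Merge sort trace:

Split: [31, 10, 30, 20, 20, 39, 24, 46] -> [31, 10, 30, 20] and [20, 39, 24, 46]
  Split: [31, 10, 30, 20] -> [31, 10] and [30, 20]
    Split: [31, 10] -> [31] and [10]
    Merge: [31] + [10] -> [10, 31]
    Split: [30, 20] -> [30] and [20]
    Merge: [30] + [20] -> [20, 30]
  Merge: [10, 31] + [20, 30] -> [10, 20, 30, 31]
  Split: [20, 39, 24, 46] -> [20, 39] and [24, 46]
    Split: [20, 39] -> [20] and [39]
    Merge: [20] + [39] -> [20, 39]
    Split: [24, 46] -> [24] and [46]
    Merge: [24] + [46] -> [24, 46]
  Merge: [20, 39] + [24, 46] -> [20, 24, 39, 46]
Merge: [10, 20, 30, 31] + [20, 24, 39, 46] -> [10, 20, 20, 24, 30, 31, 39, 46]

Final sorted array: [10, 20, 20, 24, 30, 31, 39, 46]

The merge sort proceeds by recursively splitting the array and merging sorted halves.
After all merges, the sorted array is [10, 20, 20, 24, 30, 31, 39, 46].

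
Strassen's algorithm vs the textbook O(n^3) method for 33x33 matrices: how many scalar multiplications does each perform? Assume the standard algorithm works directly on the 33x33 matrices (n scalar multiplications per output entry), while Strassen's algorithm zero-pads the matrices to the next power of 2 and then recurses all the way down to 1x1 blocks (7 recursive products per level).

Matrix multiplication for 33x33 matrices:

Strassen's algorithm requires power-of-2 dimensions. Pad 33x33 to 64x64 (next power of 2).

Standard algorithm: 33^3 = 35937 multiplications
Strassen's algorithm: 7^(log2(64)) = 7^6 = 117649 multiplications
Difference: 35937 - 117649 = -81712 (Strassen uses MORE here due to padding overhead — for small or just-over-power-of-2 n, padding can outweigh the per-level savings)

Standard: 35937 multiplications (33^3). Strassen: 117649 multiplications (7^6, after padding to 64x64). Strassen reduces 8 recursive multiplications to 7 at each level.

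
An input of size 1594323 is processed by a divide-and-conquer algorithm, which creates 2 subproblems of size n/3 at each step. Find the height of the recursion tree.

For divide and conquer with division factor 3:

Problem sizes at each level:
Level 0: 1594323
Level 1: 531441
Level 2: 177147
Level 3: 59049
Level 4: 19683
Level 5: 6561
Level 6: 2187
Level 7: 729
Level 8: 243
Level 9: 81
Level 10: 27
Level 11: 9
Level 12: 3
Level 13: 1

The root is level 0 and the size-1 base case is level 13 (the tree spans levels 0 through 13, i.e. 14 levels counting the root), so the depth is the number of divisions: log_3(1594323) = 13

The recursion tree depth is log_3(1594323) = 13. At each level, the problem size is divided by 3, so it takes 13 divisions to reduce to a base case of size 1. The algorithm makes 2 recursive calls at each level.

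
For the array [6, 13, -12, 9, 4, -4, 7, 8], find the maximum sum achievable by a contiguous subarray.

Using Kadane's algorithm on [6, 13, -12, 9, 4, -4, 7, 8]:

Scanning through the array:
Position 1 (value 13): max_ending_here = 19, max_so_far = 19
Position 2 (value -12): max_ending_here = 7, max_so_far = 19
Position 3 (value 9): max_ending_here = 16, max_so_far = 19
Position 4 (value 4): max_ending_here = 20, max_so_far = 20
Position 5 (value -4): max_ending_here = 16, max_so_far = 20
Position 6 (value 7): max_ending_here = 23, max_so_far = 23
Position 7 (value 8): max_ending_here = 31, max_so_far = 31

Maximum subarray: [6, 13, -12, 9, 4, -4, 7, 8]
Maximum sum: 31

The maximum subarray is [6, 13, -12, 9, 4, -4, 7, 8] with sum 31. This subarray runs from index 0 to index 7.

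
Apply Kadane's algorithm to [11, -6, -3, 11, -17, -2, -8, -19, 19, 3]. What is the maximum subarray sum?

Using Kadane's algorithm on [11, -6, -3, 11, -17, -2, -8, -19, 19, 3]:

Scanning through the array:
Position 1 (value -6): max_ending_here = 5, max_so_far = 11
Position 2 (value -3): max_ending_here = 2, max_so_far = 11
Position 3 (value 11): max_ending_here = 13, max_so_far = 13
Position 4 (value -17): max_ending_here = -4, max_so_far = 13
Position 5 (value -2): max_ending_here = -2, max_so_far = 13
Position 6 (value -8): max_ending_here = -8, max_so_far = 13
Position 7 (value -19): max_ending_here = -19, max_so_far = 13
Position 8 (value 19): max_ending_here = 19, max_so_far = 19
Position 9 (value 3): max_ending_here = 22, max_so_far = 22

Maximum subarray: [19, 3]
Maximum sum: 22

The maximum subarray is [19, 3] with sum 22. This subarray runs from index 8 to index 9.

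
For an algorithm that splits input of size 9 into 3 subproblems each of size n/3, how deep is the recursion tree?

For divide and conquer with division factor 3:

Problem sizes at each level:
Level 0: 9
Level 1: 3
Level 2: 1

The root is level 0 and the size-1 base case is level 2 (the tree spans levels 0 through 2, i.e. 3 levels counting the root), so the depth is the number of divisions: log_3(9) = 2

The recursion tree depth is log_3(9) = 2. At each level, the problem size is divided by 3, so it takes 2 divisions to reduce to a base case of size 1. The algorithm makes 3 recursive calls at each level.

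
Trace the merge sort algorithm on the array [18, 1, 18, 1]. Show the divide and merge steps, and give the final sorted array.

Merge sort trace:

Split: [18, 1, 18, 1] -> [18, 1] and [18, 1]
  Split: [18, 1] -> [18] and [1]
  Merge: [18] + [1] -> [1, 18]
  Split: [18, 1] -> [18] and [1]
  Merge: [18] + [1] -> [1, 18]
Merge: [1, 18] + [1, 18] -> [1, 1, 18, 18]

Final sorted array: [1, 1, 18, 18]

The merge sort proceeds by recursively splitting the array and merging sorted halves.
After all merges, the sorted array is [1, 1, 18, 18].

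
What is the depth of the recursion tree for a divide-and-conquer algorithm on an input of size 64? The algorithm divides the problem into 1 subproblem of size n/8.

For divide and conquer with division factor 8:

Problem sizes at each level:
Level 0: 64
Level 1: 8
Level 2: 1

The root is level 0 and the size-1 base case is level 2 (the tree spans levels 0 through 2, i.e. 3 levels counting the root), so the depth is the number of divisions: log_8(64) = 2

The recursion tree depth is log_8(64) = 2. At each level, the problem size is divided by 8, so it takes 2 divisions to reduce to a base case of size 1. The algorithm makes 1 recursive call at each level.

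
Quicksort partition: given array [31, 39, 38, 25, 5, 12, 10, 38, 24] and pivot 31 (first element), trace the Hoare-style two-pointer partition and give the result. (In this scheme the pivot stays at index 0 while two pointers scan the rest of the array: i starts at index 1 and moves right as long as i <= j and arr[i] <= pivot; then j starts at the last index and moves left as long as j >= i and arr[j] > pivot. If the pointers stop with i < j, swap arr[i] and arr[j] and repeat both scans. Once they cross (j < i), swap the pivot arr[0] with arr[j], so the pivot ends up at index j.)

Hoare-style two-pointer partition with pivot = 31:

Initial array: [31, 39, 38, 25, 5, 12, 10, 38, 24]

Pointers start at i = 1, j = 8.
i stops at index 1 (arr[1]=39 > 31), j stops at index 8 (arr[8]=24 <= 31): swap arr[1] and arr[8], array becomes [31, 24, 38, 25, 5, 12, 10, 38, 39]
i stops at index 2 (arr[2]=38 > 31), j stops at index 6 (arr[6]=10 <= 31): swap arr[2] and arr[6], array becomes [31, 24, 10, 25, 5, 12, 38, 38, 39]
i ends at 6, j ends at 5: the pointers have crossed (j < i), so scanning stops.

Swap pivot arr[0] with arr[5] to place pivot at position 5: [12, 24, 10, 25, 5, 31, 38, 38, 39]
Pivot position: 5

After partitioning with pivot 31, the array becomes [12, 24, 10, 25, 5, 31, 38, 38, 39]. The pivot is placed at index 5. All elements to the left of the pivot are <= 31, and all elements to the right are > 31.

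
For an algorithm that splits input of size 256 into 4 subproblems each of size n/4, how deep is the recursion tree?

For divide and conquer with division factor 4:

Problem sizes at each level:
Level 0: 256
Level 1: 64
Level 2: 16
Level 3: 4
Level 4: 1

The root is level 0 and the size-1 base case is level 4 (the tree spans levels 0 through 4, i.e. 5 levels counting the root), so the depth is the number of divisions: log_4(256) = 4

The recursion tree depth is log_4(256) = 4. At each level, the problem size is divided by 4, so it takes 4 divisions to reduce to a base case of size 1. The algorithm makes 4 recursive calls at each level.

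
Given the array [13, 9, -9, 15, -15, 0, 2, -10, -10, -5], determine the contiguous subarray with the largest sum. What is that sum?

Using Kadane's algorithm on [13, 9, -9, 15, -15, 0, 2, -10, -10, -5]:

Scanning through the array:
Position 1 (value 9): max_ending_here = 22, max_so_far = 22
Position 2 (value -9): max_ending_here = 13, max_so_far = 22
Position 3 (value 15): max_ending_here = 28, max_so_far = 28
Position 4 (value -15): max_ending_here = 13, max_so_far = 28
Position 5 (value 0): max_ending_here = 13, max_so_far = 28
Position 6 (value 2): max_ending_here = 15, max_so_far = 28
Position 7 (value -10): max_ending_here = 5, max_so_far = 28
Position 8 (value -10): max_ending_here = -5, max_so_far = 28
Position 9 (value -5): max_ending_here = -5, max_so_far = 28

Maximum subarray: [13, 9, -9, 15]
Maximum sum: 28

The maximum subarray is [13, 9, -9, 15] with sum 28. This subarray runs from index 0 to index 3.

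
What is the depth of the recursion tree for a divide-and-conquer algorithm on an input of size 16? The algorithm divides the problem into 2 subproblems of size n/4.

For divide and conquer with division factor 4:

Problem sizes at each level:
Level 0: 16
Level 1: 4
Level 2: 1

The root is level 0 and the size-1 base case is level 2 (the tree spans levels 0 through 2, i.e. 3 levels counting the root), so the depth is the number of divisions: log_4(16) = 2

The recursion tree depth is log_4(16) = 2. At each level, the problem size is divided by 4, so it takes 2 divisions to reduce to a base case of size 1. The algorithm makes 2 recursive calls at each level.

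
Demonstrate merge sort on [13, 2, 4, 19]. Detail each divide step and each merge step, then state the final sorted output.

Merge sort trace:

Split: [13, 2, 4, 19] -> [13, 2] and [4, 19]
  Split: [13, 2] -> [13] and [2]
  Merge: [13] + [2] -> [2, 13]
  Split: [4, 19] -> [4] and [19]
  Merge: [4] + [19] -> [4, 19]
Merge: [2, 13] + [4, 19] -> [2, 4, 13, 19]

Final sorted array: [2, 4, 13, 19]

The merge sort proceeds by recursively splitting the array and merging sorted halves.
After all merges, the sorted array is [2, 4, 13, 19].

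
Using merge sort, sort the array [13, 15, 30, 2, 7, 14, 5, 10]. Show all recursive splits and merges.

Merge sort trace:

Split: [13, 15, 30, 2, 7, 14, 5, 10] -> [13, 15, 30, 2] and [7, 14, 5, 10]
  Split: [13, 15, 30, 2] -> [13, 15] and [30, 2]
    Split: [13, 15] -> [13] and [15]
    Merge: [13] + [15] -> [13, 15]
    Split: [30, 2] -> [30] and [2]
    Merge: [30] + [2] -> [2, 30]
  Merge: [13, 15] + [2, 30] -> [2, 13, 15, 30]
  Split: [7, 14, 5, 10] -> [7, 14] and [5, 10]
    Split: [7, 14] -> [7] and [14]
    Merge: [7] + [14] -> [7, 14]
    Split: [5, 10] -> [5] and [10]
    Merge: [5] + [10] -> [5, 10]
  Merge: [7, 14] + [5, 10] -> [5, 7, 10, 14]
Merge: [2, 13, 15, 30] + [5, 7, 10, 14] -> [2, 5, 7, 10, 13, 14, 15, 30]

Final sorted array: [2, 5, 7, 10, 13, 14, 15, 30]

The merge sort proceeds by recursively splitting the array and merging sorted halves.
After all merges, the sorted array is [2, 5, 7, 10, 13, 14, 15, 30].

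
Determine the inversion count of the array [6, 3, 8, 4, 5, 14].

Finding inversions in [6, 3, 8, 4, 5, 14]:

(0, 1): arr[0]=6 > arr[1]=3
(0, 3): arr[0]=6 > arr[3]=4
(0, 4): arr[0]=6 > arr[4]=5
(2, 3): arr[2]=8 > arr[3]=4
(2, 4): arr[2]=8 > arr[4]=5

Total inversions: 5

The array has 5 inversion(s): (0,1), (0,3), (0,4), (2,3), (2,4). Each pair (i,j) satisfies i < j and arr[i] > arr[j].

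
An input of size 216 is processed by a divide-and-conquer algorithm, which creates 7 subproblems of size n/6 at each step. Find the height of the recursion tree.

For divide and conquer with division factor 6:

Problem sizes at each level:
Level 0: 216
Level 1: 36
Level 2: 6
Level 3: 1

The root is level 0 and the size-1 base case is level 3 (the tree spans levels 0 through 3, i.e. 4 levels counting the root), so the depth is the number of divisions: log_6(216) = 3

The recursion tree depth is log_6(216) = 3. At each level, the problem size is divided by 6, so it takes 3 divisions to reduce to a base case of size 1. The algorithm makes 7 recursive calls at each level.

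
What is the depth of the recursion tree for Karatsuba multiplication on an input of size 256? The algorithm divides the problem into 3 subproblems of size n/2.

For divide and conquer with division factor 2:

Problem sizes at each level:
Level 0: 256
Level 1: 128
Level 2: 64
Level 3: 32
Level 4: 16
Level 5: 8
Level 6: 4
Level 7: 2
Level 8: 1

The root is level 0 and the size-1 base case is level 8 (the tree spans levels 0 through 8, i.e. 9 levels counting the root), so the depth is the number of divisions: log_2(256) = 8

The recursion tree depth is log_2(256) = 8. At each level, the problem size is divided by 2, so it takes 8 divisions to reduce to a base case of size 1. The algorithm makes 3 recursive calls at each level.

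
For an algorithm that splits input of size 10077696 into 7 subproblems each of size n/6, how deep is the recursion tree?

For divide and conquer with division factor 6:

Problem sizes at each level:
Level 0: 10077696
Level 1: 1679616
Level 2: 279936
Level 3: 46656
Level 4: 7776
Level 5: 1296
Level 6: 216
Level 7: 36
Level 8: 6
Level 9: 1

The root is level 0 and the size-1 base case is level 9 (the tree spans levels 0 through 9, i.e. 10 levels counting the root), so the depth is the number of divisions: log_6(10077696) = 9

The recursion tree depth is log_6(10077696) = 9. At each level, the problem size is divided by 6, so it takes 9 divisions to reduce to a base case of size 1. The algorithm makes 7 recursive calls at each level.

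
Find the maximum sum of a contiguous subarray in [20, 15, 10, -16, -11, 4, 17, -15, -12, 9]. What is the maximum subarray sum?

Using Kadane's algorithm on [20, 15, 10, -16, -11, 4, 17, -15, -12, 9]:

Scanning through the array:
Position 1 (value 15): max_ending_here = 35, max_so_far = 35
Position 2 (value 10): max_ending_here = 45, max_so_far = 45
Position 3 (value -16): max_ending_here = 29, max_so_far = 45
Position 4 (value -11): max_ending_here = 18, max_so_far = 45
Position 5 (value 4): max_ending_here = 22, max_so_far = 45
Position 6 (value 17): max_ending_here = 39, max_so_far = 45
Position 7 (value -15): max_ending_here = 24, max_so_far = 45
Position 8 (value -12): max_ending_here = 12, max_so_far = 45
Position 9 (value 9): max_ending_here = 21, max_so_far = 45

Maximum subarray: [20, 15, 10]
Maximum sum: 45

The maximum subarray is [20, 15, 10] with sum 45. This subarray runs from index 0 to index 2.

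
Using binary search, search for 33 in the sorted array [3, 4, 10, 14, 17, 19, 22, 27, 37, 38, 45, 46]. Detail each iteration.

Binary search for 33 in [3, 4, 10, 14, 17, 19, 22, 27, 37, 38, 45, 46]:

lo=0, hi=11, mid=5, arr[mid]=19 -> 19 < 33, search right half
lo=6, hi=11, mid=8, arr[mid]=37 -> 37 > 33, search left half
lo=6, hi=7, mid=6, arr[mid]=22 -> 22 < 33, search right half
lo=7, hi=7, mid=7, arr[mid]=27 -> 27 < 33, search right half
lo=8 > hi=7, target 33 not found

Binary search determines that 33 is not in the array after 4 comparisons. The search space was exhausted without finding the target.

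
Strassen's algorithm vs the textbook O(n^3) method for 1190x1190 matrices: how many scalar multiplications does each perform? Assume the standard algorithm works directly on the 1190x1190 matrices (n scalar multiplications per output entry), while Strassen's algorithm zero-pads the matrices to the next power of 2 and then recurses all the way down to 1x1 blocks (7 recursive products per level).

Matrix multiplication for 1190x1190 matrices:

Strassen's algorithm requires power-of-2 dimensions. Pad 1190x1190 to 2048x2048 (next power of 2).

Standard algorithm: 1190^3 = 1685159000 multiplications
Strassen's algorithm: 7^(log2(2048)) = 7^11 = 1977326743 multiplications
Difference: 1685159000 - 1977326743 = -292167743 (Strassen uses MORE here due to padding overhead — for small or just-over-power-of-2 n, padding can outweigh the per-level savings)

Standard: 1685159000 multiplications (1190^3). Strassen: 1977326743 multiplications (7^11, after padding to 2048x2048). Strassen reduces 8 recursive multiplications to 7 at each level.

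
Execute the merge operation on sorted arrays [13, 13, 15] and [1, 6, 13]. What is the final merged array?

Merging process:

Compare 13 vs 1: take 1 from right. Merged: [1]
Compare 13 vs 6: take 6 from right. Merged: [1, 6]
Compare 13 vs 13: take 13 from left. Merged: [1, 6, 13]
Compare 13 vs 13: take 13 from left. Merged: [1, 6, 13, 13]
Compare 15 vs 13: take 13 from right. Merged: [1, 6, 13, 13, 13]
Append remaining from left: [15]. Merged: [1, 6, 13, 13, 13, 15]

Final merged array: [1, 6, 13, 13, 13, 15]
Total comparisons: 5

The merged array is [1, 6, 13, 13, 13, 15], requiring 5 comparisons. The merge step runs in O(n) time where n is the total number of elements.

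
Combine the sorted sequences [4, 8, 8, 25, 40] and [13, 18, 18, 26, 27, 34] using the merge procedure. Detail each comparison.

Merging process:

Compare 4 vs 13: take 4 from left. Merged: [4]
Compare 8 vs 13: take 8 from left. Merged: [4, 8]
Compare 8 vs 13: take 8 from left. Merged: [4, 8, 8]
Compare 25 vs 13: take 13 from right. Merged: [4, 8, 8, 13]
Compare 25 vs 18: take 18 from right. Merged: [4, 8, 8, 13, 18]
Compare 25 vs 18: take 18 from right. Merged: [4, 8, 8, 13, 18, 18]
Compare 25 vs 26: take 25 from left. Merged: [4, 8, 8, 13, 18, 18, 25]
Compare 40 vs 26: take 26 from right. Merged: [4, 8, 8, 13, 18, 18, 25, 26]
Compare 40 vs 27: take 27 from right. Merged: [4, 8, 8, 13, 18, 18, 25, 26, 27]
Compare 40 vs 34: take 34 from right. Merged: [4, 8, 8, 13, 18, 18, 25, 26, 27, 34]
Append remaining from left: [40]. Merged: [4, 8, 8, 13, 18, 18, 25, 26, 27, 34, 40]

Final merged array: [4, 8, 8, 13, 18, 18, 25, 26, 27, 34, 40]
Total comparisons: 10

The merged array is [4, 8, 8, 13, 18, 18, 25, 26, 27, 34, 40], requiring 10 comparisons. The merge step runs in O(n) time where n is the total number of elements.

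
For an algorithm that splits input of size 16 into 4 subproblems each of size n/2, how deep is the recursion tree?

For divide and conquer with division factor 2:

Problem sizes at each level:
Level 0: 16
Level 1: 8
Level 2: 4
Level 3: 2
Level 4: 1

The root is level 0 and the size-1 base case is level 4 (the tree spans levels 0 through 4, i.e. 5 levels counting the root), so the depth is the number of divisions: log_2(16) = 4

The recursion tree depth is log_2(16) = 4. At each level, the problem size is divided by 2, so it takes 4 divisions to reduce to a base case of size 1. The algorithm makes 4 recursive calls at each level.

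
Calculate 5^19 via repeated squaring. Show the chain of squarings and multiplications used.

Computing 5^19 by squaring (build up from 5^1; each line after the first costs one multiplication):

5^1 = 5
5^2 = (5^1)^2 = 5^2 = 25
5^4 = (5^2)^2 = 25^2 = 625
5^8 = (5^4)^2 = 625^2 = 390625
5^9 = 5 * 5^8 = 5 * 390625 = 1953125
5^18 = (5^9)^2 = 1953125^2 = 3814697265625
5^19 = 5 * 5^18 = 5 * 3814697265625 = 19073486328125

Result: 19073486328125
Multiplications needed: 6 (6 lines after 5^1)

5^19 = 19073486328125. Using exponentiation by squaring, this requires 6 multiplications. The key idea: if the exponent is even, square the half-power; if odd, multiply by the base once.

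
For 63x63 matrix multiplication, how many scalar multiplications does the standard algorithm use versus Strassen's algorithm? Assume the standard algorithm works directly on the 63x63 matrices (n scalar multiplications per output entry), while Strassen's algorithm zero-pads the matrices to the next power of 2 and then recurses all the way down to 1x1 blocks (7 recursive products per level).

Matrix multiplication for 63x63 matrices:

Strassen's algorithm requires power-of-2 dimensions. Pad 63x63 to 64x64 (next power of 2).

Standard algorithm: 63^3 = 250047 multiplications
Strassen's algorithm: 7^(log2(64)) = 7^6 = 117649 multiplications
Savings: 250047 - 117649 = 132398 multiplications

Standard: 250047 multiplications (63^3). Strassen: 117649 multiplications (7^6, after padding to 64x64). Strassen reduces 8 recursive multiplications to 7 at each level.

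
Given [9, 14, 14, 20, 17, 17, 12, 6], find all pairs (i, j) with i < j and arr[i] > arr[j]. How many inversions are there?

Finding inversions in [9, 14, 14, 20, 17, 17, 12, 6]:

(0, 7): arr[0]=9 > arr[7]=6
(1, 6): arr[1]=14 > arr[6]=12
(1, 7): arr[1]=14 > arr[7]=6
(2, 6): arr[2]=14 > arr[6]=12
(2, 7): arr[2]=14 > arr[7]=6
(3, 4): arr[3]=20 > arr[4]=17
(3, 5): arr[3]=20 > arr[5]=17
(3, 6): arr[3]=20 > arr[6]=12
(3, 7): arr[3]=20 > arr[7]=6
(4, 6): arr[4]=17 > arr[6]=12
(4, 7): arr[4]=17 > arr[7]=6
(5, 6): arr[5]=17 > arr[6]=12
(5, 7): arr[5]=17 > arr[7]=6
(6, 7): arr[6]=12 > arr[7]=6

Total inversions: 14

The array has 14 inversion(s): (0,7), (1,6), (1,7), (2,6), (2,7), (3,4), (3,5), (3,6), (3,7), (4,6), (4,7), (5,6), (5,7), (6,7). Each pair (i,j) satisfies i < j and arr[i] > arr[j].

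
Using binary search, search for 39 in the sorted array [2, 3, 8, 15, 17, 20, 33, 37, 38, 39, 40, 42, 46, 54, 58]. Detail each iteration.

Binary search for 39 in [2, 3, 8, 15, 17, 20, 33, 37, 38, 39, 40, 42, 46, 54, 58]:

lo=0, hi=14, mid=7, arr[mid]=37 -> 37 < 39, search right half
lo=8, hi=14, mid=11, arr[mid]=42 -> 42 > 39, search left half
lo=8, hi=10, mid=9, arr[mid]=39 -> Found target at index 9!

Binary search finds 39 at index 9 after 3 comparisons. The search repeatedly halves the search space by comparing with the middle element.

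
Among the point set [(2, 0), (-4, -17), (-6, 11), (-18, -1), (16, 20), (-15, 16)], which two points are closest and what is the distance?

Computing all pairwise distances among 6 points:

d((2, 0), (-4, -17)) = 18.0278
d((2, 0), (-6, 11)) = 13.6015
d((2, 0), (-18, -1)) = 20.025
d((2, 0), (16, 20)) = 24.4131
d((2, 0), (-15, 16)) = 23.3452
d((-4, -17), (-6, 11)) = 28.0713
d((-4, -17), (-18, -1)) = 21.2603
d((-4, -17), (16, 20)) = 42.0595
d((-4, -17), (-15, 16)) = 34.7851
d((-6, 11), (-18, -1)) = 16.9706
d((-6, 11), (16, 20)) = 23.7697
d((-6, 11), (-15, 16)) = 10.2956 <-- minimum
d((-18, -1), (16, 20)) = 39.9625
d((-18, -1), (-15, 16)) = 17.2627
d((16, 20), (-15, 16)) = 31.257

Closest pair: (-6, 11) and (-15, 16) with distance 10.2956

The closest pair is (-6, 11) and (-15, 16) with Euclidean distance 10.2956. For 6 points, brute-force pairwise comparison is shown above. For large n, the divide-and-conquer algorithm (sort by x, recurse on halves, check the dividing strip) achieves O(n log n).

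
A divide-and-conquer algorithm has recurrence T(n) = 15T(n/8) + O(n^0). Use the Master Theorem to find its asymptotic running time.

Master Theorem for T(n) = 15T(n/8) + O(n^0):

a = 15, b = 8, c = 0
log_b(a) = log_8(15) = 1.3023

Case 1: c = 0 < log_8(15) = 1.3023
T(n) = O(n^(log_8 15))

For T(n) = 15T(n/8) + O(n^0): log_8(15) = 1.3023. This is Case 1 of the Master Theorem (c < log_b(a), work dominated by leaves), giving O(n^(log_8 15)).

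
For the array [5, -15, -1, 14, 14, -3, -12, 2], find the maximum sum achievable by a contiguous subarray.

Using Kadane's algorithm on [5, -15, -1, 14, 14, -3, -12, 2]:

Scanning through the array:
Position 1 (value -15): max_ending_here = -10, max_so_far = 5
Position 2 (value -1): max_ending_here = -1, max_so_far = 5
Position 3 (value 14): max_ending_here = 14, max_so_far = 14
Position 4 (value 14): max_ending_here = 28, max_so_far = 28
Position 5 (value -3): max_ending_here = 25, max_so_far = 28
Position 6 (value -12): max_ending_here = 13, max_so_far = 28
Position 7 (value 2): max_ending_here = 15, max_so_far = 28

Maximum subarray: [14, 14]
Maximum sum: 28

The maximum subarray is [14, 14] with sum 28. This subarray runs from index 3 to index 4.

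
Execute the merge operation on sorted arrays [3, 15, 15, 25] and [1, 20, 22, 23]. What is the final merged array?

Merging process:

Compare 3 vs 1: take 1 from right. Merged: [1]
Compare 3 vs 20: take 3 from left. Merged: [1, 3]
Compare 15 vs 20: take 15 from left. Merged: [1, 3, 15]
Compare 15 vs 20: take 15 from left. Merged: [1, 3, 15, 15]
Compare 25 vs 20: take 20 from right. Merged: [1, 3, 15, 15, 20]
Compare 25 vs 22: take 22 from right. Merged: [1, 3, 15, 15, 20, 22]
Compare 25 vs 23: take 23 from right. Merged: [1, 3, 15, 15, 20, 22, 23]
Append remaining from left: [25]. Merged: [1, 3, 15, 15, 20, 22, 23, 25]

Final merged array: [1, 3, 15, 15, 20, 22, 23, 25]
Total comparisons: 7

The merged array is [1, 3, 15, 15, 20, 22, 23, 25], requiring 7 comparisons. The merge step runs in O(n) time where n is the total number of elements.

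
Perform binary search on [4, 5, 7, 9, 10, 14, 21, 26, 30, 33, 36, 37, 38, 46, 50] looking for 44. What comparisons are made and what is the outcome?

Binary search for 44 in [4, 5, 7, 9, 10, 14, 21, 26, 30, 33, 36, 37, 38, 46, 50]:

lo=0, hi=14, mid=7, arr[mid]=26 -> 26 < 44, search right half
lo=8, hi=14, mid=11, arr[mid]=37 -> 37 < 44, search right half
lo=12, hi=14, mid=13, arr[mid]=46 -> 46 > 44, search left half
lo=12, hi=12, mid=12, arr[mid]=38 -> 38 < 44, search right half
lo=13 > hi=12, target 44 not found

Binary search determines that 44 is not in the array after 4 comparisons. The search space was exhausted without finding the target.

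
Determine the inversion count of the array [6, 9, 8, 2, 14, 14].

Finding inversions in [6, 9, 8, 2, 14, 14]:

(0, 3): arr[0]=6 > arr[3]=2
(1, 2): arr[1]=9 > arr[2]=8
(1, 3): arr[1]=9 > arr[3]=2
(2, 3): arr[2]=8 > arr[3]=2

Total inversions: 4

The array has 4 inversion(s): (0,3), (1,2), (1,3), (2,3). Each pair (i,j) satisfies i < j and arr[i] > arr[j].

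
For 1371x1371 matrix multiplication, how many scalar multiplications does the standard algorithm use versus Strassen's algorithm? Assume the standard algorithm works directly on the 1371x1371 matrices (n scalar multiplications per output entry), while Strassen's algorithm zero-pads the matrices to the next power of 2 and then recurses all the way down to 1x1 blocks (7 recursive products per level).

Matrix multiplication for 1371x1371 matrices:

Strassen's algorithm requires power-of-2 dimensions. Pad 1371x1371 to 2048x2048 (next power of 2).

Standard algorithm: 1371^3 = 2576987811 multiplications
Strassen's algorithm: 7^(log2(2048)) = 7^11 = 1977326743 multiplications
Savings: 2576987811 - 1977326743 = 599661068 multiplications

Standard: 2576987811 multiplications (1371^3). Strassen: 1977326743 multiplications (7^11, after padding to 2048x2048). Strassen reduces 8 recursive multiplications to 7 at each level.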